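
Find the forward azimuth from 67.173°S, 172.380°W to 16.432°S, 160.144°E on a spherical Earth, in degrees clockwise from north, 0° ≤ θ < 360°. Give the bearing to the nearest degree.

Δλ = 160.144 − -172.380 = 332.524°; wrapped into (−180°, 180°]: -27.476°.
θ = atan2( sin Δλ · cos φ₂ , cos φ₁ · sin φ₂ − sin φ₁ · cos φ₂ · cos Δλ )
  = atan2(-0.44253, 0.67458) = -33.265° → normalised to [0°, 360°): 326.735°.

327°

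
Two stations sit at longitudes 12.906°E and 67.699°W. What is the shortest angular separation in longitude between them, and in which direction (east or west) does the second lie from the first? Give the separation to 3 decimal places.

80.605° west

Raw difference: -67.699 − 12.906 = -80.605°.
Normalise into (−180°, 180°]: -80.605° stays -80.605°.
Negative ⇒ the second point lies to the west; separation 80.605°.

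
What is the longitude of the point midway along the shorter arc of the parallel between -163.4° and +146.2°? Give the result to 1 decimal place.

Signed shortest Δλ from -163.4° to +146.2° is -50.4°.
Midpoint longitude = -163.4° + (-50.4°)/2 = -163.4° − 25.2° = -188.6°.
Normalise into (−180°, 180°]: +171.4°.
(The naïve average (-163.4 + +146.2)/2 = -8.6° is on the wrong side of the globe.)

+171.4°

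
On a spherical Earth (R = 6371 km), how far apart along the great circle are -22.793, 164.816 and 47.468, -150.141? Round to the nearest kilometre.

Δλ = -150.141 − 164.816 = -314.957°; wrapped into (−180°, 180°]: 45.043°.
Δφ = 47.468 − -22.793 = 70.261°.
a = sin²(Δφ/2) + cos φ₁ · cos φ₂ · sin²(Δλ/2) = 0.422565.
c = 2·atan2(√a, √(1−a)) = 1.41530 rad → d = 6371·c ≈ 9016.88 km.

9017 km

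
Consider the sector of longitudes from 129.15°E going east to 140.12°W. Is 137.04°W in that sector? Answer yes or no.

Band width going east from +129.15° to -140.12°: ((-140.12 − 129.15) mod 360) = 90.73°.
Offset of -137.04° east of the west edge: ((-137.04 − 129.15) mod 360) = 93.81°.
93.81° > 90.73° ⇒ outside.

No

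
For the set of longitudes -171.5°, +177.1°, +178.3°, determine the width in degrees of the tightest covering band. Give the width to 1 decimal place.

Sort the longitudes: -171.5°, +177.1°, +178.3°.
Eastward gaps between consecutive values (wrapping around): 348.6°, 1.2°, 10.2°.
Largest gap = 348.6° ⇒ minimal covering band is its complement: 360° − 348.6° = 11.4°.
Band runs from +177.1° eastward to -171.5°, crossing the antimeridian.

11.4°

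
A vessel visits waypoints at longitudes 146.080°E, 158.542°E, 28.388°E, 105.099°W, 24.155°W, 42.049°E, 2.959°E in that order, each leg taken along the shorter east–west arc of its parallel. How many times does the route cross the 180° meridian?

Leg 1: +146.080° → +158.542°, shortest Δλ = 12.462° (east) — does not cross 180°.
Leg 2: +158.542° → +28.388°, shortest Δλ = -130.154° (west) — does not cross 180°.
Leg 3: +28.388° → -105.099°, shortest Δλ = -133.487° (west) — does not cross 180°.
Leg 4: -105.099° → -24.155°, shortest Δλ = 80.944° (east) — does not cross 180°.
Leg 5: -24.155° → +42.049°, shortest Δλ = 66.204° (east) — does not cross 180°.
Leg 6: +42.049° → +2.959°, shortest Δλ = -39.09° (west) — does not cross 180°.
Total crossings: 0.

0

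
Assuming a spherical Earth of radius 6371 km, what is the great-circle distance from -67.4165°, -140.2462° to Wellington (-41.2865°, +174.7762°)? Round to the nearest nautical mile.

Δλ = 174.7762 − -140.2462 = 315.0224°; wrapped into (−180°, 180°]: -44.9776°.
Δφ = -41.2865 − -67.4165 = 26.1300°.
a = sin²(Δφ/2) + cos φ₁ · cos φ₂ · sin²(Δλ/2) = 0.093321.
c = 2·atan2(√a, √(1−a)) = 0.62090 rad → d = 6371·c ≈ 3955.73 km ≈ 2135.92 nmi.

2136 nmi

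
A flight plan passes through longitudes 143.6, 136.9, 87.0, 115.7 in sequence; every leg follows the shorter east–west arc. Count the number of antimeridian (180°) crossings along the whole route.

Leg 1: +143.6° → +136.9°, shortest Δλ = -6.7° (west) — does not cross 180°.
Leg 2: +136.9° → +87.0°, shortest Δλ = -49.9° (west) — does not cross 180°.
Leg 3: +87.0° → +115.7°, shortest Δλ = 28.7° (east) — does not cross 180°.
Total crossings: 0.

0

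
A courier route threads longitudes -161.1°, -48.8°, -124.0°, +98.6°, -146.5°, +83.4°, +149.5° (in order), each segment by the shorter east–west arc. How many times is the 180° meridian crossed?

Leg 1: -161.1° → -48.8°, shortest Δλ = 112.3° (east) — does not cross 180°.
Leg 2: -48.8° → -124.0°, shortest Δλ = -75.2° (west) — does not cross 180°.
Leg 3: -124.0° → +98.6°, shortest Δλ = -137.4° (west) — crosses 180°.
Leg 4: +98.6° → -146.5°, shortest Δλ = 114.9° (east) — crosses 180°.
Leg 5: -146.5° → +83.4°, shortest Δλ = -130.1° (west) — crosses 180°.
Leg 6: +83.4° → +149.5°, shortest Δλ = 66.1° (east) — does not cross 180°.
Total crossings: 3.

3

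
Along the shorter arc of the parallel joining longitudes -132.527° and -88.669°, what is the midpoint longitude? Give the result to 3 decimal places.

-110.598°

Signed shortest Δλ from -132.527° to -88.669° is +43.858°.
Midpoint longitude = -132.527° + (+43.858°)/2 = -132.527° + 21.929° = -110.598°.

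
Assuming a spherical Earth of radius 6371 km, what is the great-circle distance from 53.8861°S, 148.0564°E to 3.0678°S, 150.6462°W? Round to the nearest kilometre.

7893 km

Δλ = -150.6462 − 148.0564 = -298.7026°; wrapped into (−180°, 180°]: 61.2974°.
Δφ = -3.0678 − -53.8861 = 50.8183°.
a = sin²(Δφ/2) + cos φ₁ · cos φ₂ · sin²(Δλ/2) = 0.337054.
c = 2·atan2(√a, √(1−a)) = 1.23884 rad → d = 6371·c ≈ 7892.66 km.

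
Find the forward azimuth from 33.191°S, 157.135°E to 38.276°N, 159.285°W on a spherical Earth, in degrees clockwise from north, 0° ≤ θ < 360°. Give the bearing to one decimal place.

Δλ = -159.285 − 157.135 = -316.420°; wrapped into (−180°, 180°]: 43.580°.
θ = atan2( sin Δλ · cos φ₂ , cos φ₁ · sin φ₂ − sin φ₁ · cos φ₂ · cos Δλ )
  = atan2(0.54118, 0.82971) = 33.114° → normalised to [0°, 360°): 33.114°.

33.1°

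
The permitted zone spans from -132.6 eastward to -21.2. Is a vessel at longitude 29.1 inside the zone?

Band width going east from -132.6° to -21.2°: ((-21.2 − -132.6) mod 360) = 111.4°.
Offset of +29.1° east of the west edge: ((29.1 − -132.6) mod 360) = 161.7°.
161.7° > 111.4° ⇒ outside.

No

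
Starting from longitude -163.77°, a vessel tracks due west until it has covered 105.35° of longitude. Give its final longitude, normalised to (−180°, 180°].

+90.88°

Start at -163.77°; shift −105.35° → -269.12°.
-269.12° lies outside (−180°, 180°]; add 360° → +90.88°.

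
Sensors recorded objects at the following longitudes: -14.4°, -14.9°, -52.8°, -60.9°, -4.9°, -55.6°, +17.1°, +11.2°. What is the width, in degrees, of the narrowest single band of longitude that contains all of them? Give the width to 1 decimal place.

Sort the longitudes: -60.9°, -55.6°, -52.8°, -14.9°, -14.4°, -4.9°, +11.2°, +17.1°.
Eastward gaps between consecutive values (wrapping around): 5.3°, 2.8°, 37.9°, 0.5°, 9.5°, 16.1°, 5.9°, 282.0°.
Largest gap = 282.0° ⇒ minimal covering band is its complement: 360° − 282.0° = 78.0°.
Band runs from -60.9° eastward to +17.1°.

78.0°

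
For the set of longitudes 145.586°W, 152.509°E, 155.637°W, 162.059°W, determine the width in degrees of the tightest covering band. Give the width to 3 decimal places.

Sort the longitudes: -162.059°, -155.637°, -145.586°, +152.509°.
Eastward gaps between consecutive values (wrapping around): 6.422°, 10.051°, 298.095°, 45.432°.
Largest gap = 298.095° ⇒ minimal covering band is its complement: 360° − 298.095° = 61.905°.
Band runs from +152.509° eastward to -145.586°, crossing the antimeridian.

61.905°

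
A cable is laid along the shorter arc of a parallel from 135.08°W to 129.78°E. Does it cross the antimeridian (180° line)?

Yes

Naïve |129.78 − -135.08| = 264.86° > 180°, so the shorter arc goes the other way round — across 180°.
Signed shortest Δλ = ((129.78 − -135.08 + 180) mod 360) − 180 = -95.14°.
Going west by 95.14° from -135.08° passes through 180° before reaching +129.78°.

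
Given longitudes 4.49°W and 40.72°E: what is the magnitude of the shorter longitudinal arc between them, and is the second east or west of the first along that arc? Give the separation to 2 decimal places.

Raw difference: 40.72 − -4.49 = 45.21°.
Normalise into (−180°, 180°]: 45.21° stays 45.21°.
Positive ⇒ the second point lies to the east; separation 45.21°.

45.21° east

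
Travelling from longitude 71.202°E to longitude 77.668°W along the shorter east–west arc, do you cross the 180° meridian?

Signed shortest Δλ = ((-77.668 − 71.202 + 180) mod 360) − 180 = -148.87°.
Going west by 148.87° from +71.202° reaches -77.668° without touching 180°.

No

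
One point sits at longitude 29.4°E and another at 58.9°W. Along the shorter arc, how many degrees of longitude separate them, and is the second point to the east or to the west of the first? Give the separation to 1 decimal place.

Raw difference: -58.9 − 29.4 = -88.3°.
Normalise into (−180°, 180°]: -88.3° stays -88.3°.
Negative ⇒ the second point lies to the west; separation 88.3°.

88.3° west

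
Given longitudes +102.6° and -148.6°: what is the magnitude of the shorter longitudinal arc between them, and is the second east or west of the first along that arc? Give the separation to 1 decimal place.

108.8° east

Raw difference: -148.6 − 102.6 = -251.2°.
Normalise into (−180°, 180°]: -251.2° + 360° = 108.8°.
Positive ⇒ the second point lies to the east; separation 108.8°.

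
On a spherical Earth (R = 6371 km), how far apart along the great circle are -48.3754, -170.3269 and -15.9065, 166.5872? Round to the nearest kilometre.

4178 km

Δλ = 166.5872 − -170.3269 = 336.9141°; wrapped into (−180°, 180°]: -23.0859°.
Δφ = -15.9065 − -48.3754 = 32.4689°.
a = sin²(Δφ/2) + cos φ₁ · cos φ₂ · sin²(Δλ/2) = 0.103737.
c = 2·atan2(√a, √(1−a)) = 0.65586 rad → d = 6371·c ≈ 4178.47 km.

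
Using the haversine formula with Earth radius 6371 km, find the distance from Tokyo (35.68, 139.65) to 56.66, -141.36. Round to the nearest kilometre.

Δλ = -141.36 − 139.65 = -281.01°; wrapped into (−180°, 180°]: 78.99°.
Δφ = 56.66 − 35.68 = 20.98°.
a = sin²(Δφ/2) + cos φ₁ · cos φ₂ · sin²(Δλ/2) = 0.213736.
c = 2·atan2(√a, √(1−a)) = 0.96121 rad → d = 6371·c ≈ 6123.87 km.

6124 km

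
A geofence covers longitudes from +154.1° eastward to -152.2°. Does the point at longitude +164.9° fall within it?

Band width going east from +154.1° to -152.2°: ((-152.2 − 154.1) mod 360) = 53.7°.
Offset of +164.9° east of the west edge: ((164.9 − 154.1) mod 360) = 10.8°.
10.8° ≤ 53.7° ⇒ inside.

Yes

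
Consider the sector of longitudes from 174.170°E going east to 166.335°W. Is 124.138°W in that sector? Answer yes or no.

No

Band width going east from +174.170° to -166.335°: ((-166.335 − 174.170) mod 360) = 19.495°.
Offset of -124.138° east of the west edge: ((-124.138 − 174.170) mod 360) = 61.692°.
61.692° > 19.495° ⇒ outside.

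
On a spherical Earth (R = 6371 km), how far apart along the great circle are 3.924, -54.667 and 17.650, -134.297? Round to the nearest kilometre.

8777 km

Δλ = -134.297 − -54.667 = -79.630°.
Δφ = 17.650 − 3.924 = 13.726°.
a = sin²(Δφ/2) + cos φ₁ · cos φ₂ · sin²(Δλ/2) = 0.404061.
c = 2·atan2(√a, √(1−a)) = 1.37772 rad → d = 6371·c ≈ 8777.46 km.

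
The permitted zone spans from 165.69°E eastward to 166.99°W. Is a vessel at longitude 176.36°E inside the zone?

Band width going east from +165.69° to -166.99°: ((-166.99 − 165.69) mod 360) = 27.32°.
Offset of +176.36° east of the west edge: ((176.36 − 165.69) mod 360) = 10.67°.
10.67° ≤ 27.32° ⇒ inside.

Yes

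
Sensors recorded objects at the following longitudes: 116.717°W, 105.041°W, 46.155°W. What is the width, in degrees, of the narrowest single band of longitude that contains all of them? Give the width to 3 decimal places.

Sort the longitudes: -116.717°, -105.041°, -46.155°.
Eastward gaps between consecutive values (wrapping around): 11.676°, 58.886°, 289.438°.
Largest gap = 289.438° ⇒ minimal covering band is its complement: 360° − 289.438° = 70.562°.
Band runs from -116.717° eastward to -46.155°.

70.562°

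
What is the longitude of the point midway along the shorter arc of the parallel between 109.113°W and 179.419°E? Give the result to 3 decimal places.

Signed shortest Δλ from -109.113° to +179.419° is -71.468°.
Midpoint longitude = -109.113° + (-71.468°)/2 = -109.113° − 35.734° = -144.847°.
(The naïve average (-109.113 + +179.419)/2 = 35.153° is on the wrong side of the globe.)

144.847°W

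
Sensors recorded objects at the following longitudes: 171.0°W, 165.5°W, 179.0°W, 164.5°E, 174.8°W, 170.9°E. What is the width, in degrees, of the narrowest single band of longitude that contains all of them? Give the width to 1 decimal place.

Sort the longitudes: -179.0°, -174.8°, -171.0°, -165.5°, +164.5°, +170.9°.
Eastward gaps between consecutive values (wrapping around): 4.2°, 3.8°, 5.5°, 330.0°, 6.4°, 10.1°.
Largest gap = 330.0° ⇒ minimal covering band is its complement: 360° − 330.0° = 30.0°.
Band runs from +164.5° eastward to -165.5°, crossing the antimeridian.

30.0°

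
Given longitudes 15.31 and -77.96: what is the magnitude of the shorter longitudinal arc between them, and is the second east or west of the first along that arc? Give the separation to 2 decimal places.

Raw difference: -77.96 − 15.31 = -93.27°.
Normalise into (−180°, 180°]: -93.27° stays -93.27°.
Negative ⇒ the second point lies to the west; separation 93.27°.

93.27° west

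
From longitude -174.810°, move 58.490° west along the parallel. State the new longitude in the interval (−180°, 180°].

Start at -174.810°; shift −58.490° → -233.300°.
-233.300° lies outside (−180°, 180°]; add 360° → +126.700°.

+126.700°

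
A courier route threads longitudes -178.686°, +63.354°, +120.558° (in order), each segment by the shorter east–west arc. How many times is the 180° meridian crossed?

Leg 1: -178.686° → +63.354°, shortest Δλ = -117.96° (west) — crosses 180°.
Leg 2: +63.354° → +120.558°, shortest Δλ = 57.204° (east) — does not cross 180°.
Total crossings: 1.

1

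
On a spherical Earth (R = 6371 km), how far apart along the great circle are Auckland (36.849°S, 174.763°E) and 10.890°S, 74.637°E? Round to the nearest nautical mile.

Δλ = 74.637 − 174.763 = -100.126°.
Δφ = -10.890 − -36.849 = 25.959°.
a = sin²(Δφ/2) + cos φ₁ · cos φ₂ · sin²(Δλ/2) = 0.512428.
c = 2·atan2(√a, √(1−a)) = 1.59566 rad → d = 6371·c ≈ 10165.92 km ≈ 5489.16 nmi.

5489 nmi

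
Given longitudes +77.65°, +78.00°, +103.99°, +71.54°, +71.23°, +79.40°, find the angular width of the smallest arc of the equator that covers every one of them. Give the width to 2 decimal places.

32.76°

Sort the longitudes: +71.23°, +71.54°, +77.65°, +78.00°, +79.40°, +103.99°.
Eastward gaps between consecutive values (wrapping around): 0.31°, 6.11°, 0.35°, 1.40°, 24.59°, 327.24°.
Largest gap = 327.24° ⇒ minimal covering band is its complement: 360° − 327.24° = 32.76°.
Band runs from +71.23° eastward to +103.99°.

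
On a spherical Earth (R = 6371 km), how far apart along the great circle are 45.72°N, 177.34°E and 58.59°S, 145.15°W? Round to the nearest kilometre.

Δλ = -145.15 − 177.34 = -322.49°; wrapped into (−180°, 180°]: 37.51°.
Δφ = -58.59 − 45.72 = -104.31°.
a = sin²(Δφ/2) + cos φ₁ · cos φ₂ · sin²(Δλ/2) = 0.661198.
c = 2·atan2(√a, √(1−a)) = 1.89906 rad → d = 6371·c ≈ 12098.89 km.

12099 km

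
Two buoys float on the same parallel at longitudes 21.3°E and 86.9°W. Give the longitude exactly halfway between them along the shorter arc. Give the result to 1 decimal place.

32.8°W

Signed shortest Δλ from +21.3° to -86.9° is -108.2°.
Midpoint longitude = +21.3° + (-108.2°)/2 = +21.3° − 54.1° = -32.8°.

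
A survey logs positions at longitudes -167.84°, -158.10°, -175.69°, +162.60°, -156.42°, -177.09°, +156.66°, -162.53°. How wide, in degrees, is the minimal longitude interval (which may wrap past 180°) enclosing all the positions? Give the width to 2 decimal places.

Sort the longitudes: -177.09°, -175.69°, -167.84°, -162.53°, -158.10°, -156.42°, +156.66°, +162.60°.
Eastward gaps between consecutive values (wrapping around): 1.40°, 7.85°, 5.31°, 4.43°, 1.68°, 313.08°, 5.94°, 20.31°.
Largest gap = 313.08° ⇒ minimal covering band is its complement: 360° − 313.08° = 46.92°.
Band runs from +156.66° eastward to -156.42°, crossing the antimeridian.

46.92°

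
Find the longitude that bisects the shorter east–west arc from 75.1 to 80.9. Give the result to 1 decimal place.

+78.0°

Signed shortest Δλ from +75.1° to +80.9° is +5.8°.
Midpoint longitude = +75.1° + (+5.8°)/2 = +75.1° + 2.9° = +78.0°.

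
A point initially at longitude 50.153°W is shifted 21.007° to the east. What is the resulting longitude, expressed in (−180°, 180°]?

29.146°W

Start at -50.153°; shift +21.007° → -29.146°.
-29.146° already lies in (−180°, 180°].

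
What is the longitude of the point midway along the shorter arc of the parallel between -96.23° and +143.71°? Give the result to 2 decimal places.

Signed shortest Δλ from -96.23° to +143.71° is -120.06°.
Midpoint longitude = -96.23° + (-120.06°)/2 = -96.23° − 60.03° = -156.26°.
(The naïve average (-96.23 + +143.71)/2 = 23.74° is on the wrong side of the globe.)

-156.26°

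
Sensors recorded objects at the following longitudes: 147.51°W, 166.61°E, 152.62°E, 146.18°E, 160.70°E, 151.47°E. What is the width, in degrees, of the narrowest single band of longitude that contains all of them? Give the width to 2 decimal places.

66.31°

Sort the longitudes: -147.51°, +146.18°, +151.47°, +152.62°, +160.70°, +166.61°.
Eastward gaps between consecutive values (wrapping around): 293.69°, 5.29°, 1.15°, 8.08°, 5.91°, 45.88°.
Largest gap = 293.69° ⇒ minimal covering band is its complement: 360° − 293.69° = 66.31°.
Band runs from +146.18° eastward to -147.51°, crossing the antimeridian.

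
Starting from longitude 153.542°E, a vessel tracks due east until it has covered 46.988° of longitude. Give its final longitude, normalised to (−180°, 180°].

159.470°W

Start at +153.542°; shift +46.988° → +200.530°.
+200.530° lies outside (−180°, 180°]; subtract 360° → -159.470°.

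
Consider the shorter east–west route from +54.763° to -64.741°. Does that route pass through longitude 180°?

No

Signed shortest Δλ = ((-64.741 − 54.763 + 180) mod 360) − 180 = -119.504°.
Going west by 119.504° from +54.763° reaches -64.741° without touching 180°.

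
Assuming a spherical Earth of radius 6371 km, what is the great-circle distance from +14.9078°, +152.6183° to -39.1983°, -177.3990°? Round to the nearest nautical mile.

3658 nmi

Δλ = -177.3990 − 152.6183 = -330.0173°; wrapped into (−180°, 180°]: 29.9827°.
Δφ = -39.1983 − 14.9078 = -54.1061°.
a = sin²(Δφ/2) + cos φ₁ · cos φ₂ · sin²(Δλ/2) = 0.256966.
c = 2·atan2(√a, √(1−a)) = 1.06321 rad → d = 6371·c ≈ 6773.72 km ≈ 3657.51 nmi.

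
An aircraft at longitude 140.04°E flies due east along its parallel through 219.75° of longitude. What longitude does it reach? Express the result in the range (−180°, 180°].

Start at +140.04°; shift +219.75° → +359.79°.
+359.79° lies outside (−180°, 180°]; subtract 360° → -0.21°.

0.21°W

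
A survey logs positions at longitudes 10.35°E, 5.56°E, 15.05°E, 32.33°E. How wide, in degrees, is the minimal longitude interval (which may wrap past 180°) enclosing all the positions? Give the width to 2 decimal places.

26.77°

Sort the longitudes: +5.56°, +10.35°, +15.05°, +32.33°.
Eastward gaps between consecutive values (wrapping around): 4.79°, 4.70°, 17.28°, 333.23°.
Largest gap = 333.23° ⇒ minimal covering band is its complement: 360° − 333.23° = 26.77°.
Band runs from +5.56° eastward to +32.33°.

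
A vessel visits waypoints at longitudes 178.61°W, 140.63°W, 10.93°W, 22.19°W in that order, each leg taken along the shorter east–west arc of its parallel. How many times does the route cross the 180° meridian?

0

Leg 1: -178.61° → -140.63°, shortest Δλ = 37.98° (east) — does not cross 180°.
Leg 2: -140.63° → -10.93°, shortest Δλ = 129.7° (east) — does not cross 180°.
Leg 3: -10.93° → -22.19°, shortest Δλ = -11.26° (west) — does not cross 180°.
Total crossings: 0.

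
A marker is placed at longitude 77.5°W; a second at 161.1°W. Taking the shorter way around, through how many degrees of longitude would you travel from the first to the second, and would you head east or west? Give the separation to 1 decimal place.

Raw difference: -161.1 − -77.5 = -83.6°.
Normalise into (−180°, 180°]: -83.6° stays -83.6°.
Negative ⇒ the second point lies to the west; separation 83.6°.

83.6° west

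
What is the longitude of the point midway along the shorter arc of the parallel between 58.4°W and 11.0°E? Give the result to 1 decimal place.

23.7°W

Signed shortest Δλ from -58.4° to +11.0° is +69.4°.
Midpoint longitude = -58.4° + (+69.4°)/2 = -58.4° + 34.7° = -23.7°.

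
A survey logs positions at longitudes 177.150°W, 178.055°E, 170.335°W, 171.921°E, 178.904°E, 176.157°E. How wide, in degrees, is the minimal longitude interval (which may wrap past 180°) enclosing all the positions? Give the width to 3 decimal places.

Sort the longitudes: -177.150°, -170.335°, +171.921°, +176.157°, +178.055°, +178.904°.
Eastward gaps between consecutive values (wrapping around): 6.815°, 342.256°, 4.236°, 1.898°, 0.849°, 3.946°.
Largest gap = 342.256° ⇒ minimal covering band is its complement: 360° − 342.256° = 17.744°.
Band runs from +171.921° eastward to -170.335°, crossing the antimeridian.

17.744°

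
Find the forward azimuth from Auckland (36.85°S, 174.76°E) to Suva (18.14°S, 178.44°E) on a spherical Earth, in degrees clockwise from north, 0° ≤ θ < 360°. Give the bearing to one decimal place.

10.8°

Δλ = 178.44 − 174.76 = 3.68°.
θ = atan2( sin Δλ · cos φ₂ , cos φ₁ · sin φ₂ − sin φ₁ · cos φ₂ · cos Δλ )
  = atan2(0.06099, 0.31960) = 10.805° → normalised to [0°, 360°): 10.805°.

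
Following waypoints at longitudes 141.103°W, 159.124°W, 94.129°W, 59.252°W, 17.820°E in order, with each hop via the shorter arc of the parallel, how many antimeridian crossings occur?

Leg 1: -141.103° → -159.124°, shortest Δλ = -18.021° (west) — does not cross 180°.
Leg 2: -159.124° → -94.129°, shortest Δλ = 64.995° (east) — does not cross 180°.
Leg 3: -94.129° → -59.252°, shortest Δλ = 34.877° (east) — does not cross 180°.
Leg 4: -59.252° → +17.820°, shortest Δλ = 77.072° (east) — does not cross 180°.
Total crossings: 0.

0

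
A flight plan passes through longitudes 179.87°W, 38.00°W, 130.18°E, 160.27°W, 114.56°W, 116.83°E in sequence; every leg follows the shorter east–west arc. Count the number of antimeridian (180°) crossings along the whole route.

2

Leg 1: -179.87° → -38.00°, shortest Δλ = 141.87° (east) — does not cross 180°.
Leg 2: -38.00° → +130.18°, shortest Δλ = 168.18° (east) — does not cross 180°.
Leg 3: +130.18° → -160.27°, shortest Δλ = 69.55° (east) — crosses 180°.
Leg 4: -160.27° → -114.56°, shortest Δλ = 45.71° (east) — does not cross 180°.
Leg 5: -114.56° → +116.83°, shortest Δλ = -128.61° (west) — crosses 180°.
Total crossings: 2.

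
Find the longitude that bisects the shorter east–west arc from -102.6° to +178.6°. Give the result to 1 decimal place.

Signed shortest Δλ from -102.6° to +178.6° is -78.8°.
Midpoint longitude = -102.6° + (-78.8°)/2 = -102.6° − 39.4° = -142.0°.
(The naïve average (-102.6 + +178.6)/2 = 38.0° is on the wrong side of the globe.)

-142.0°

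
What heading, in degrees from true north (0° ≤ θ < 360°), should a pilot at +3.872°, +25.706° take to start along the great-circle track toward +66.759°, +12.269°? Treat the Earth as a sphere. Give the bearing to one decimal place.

Δλ = 12.269 − 25.706 = -13.437°.
θ = atan2( sin Δλ · cos φ₂ , cos φ₁ · sin φ₂ − sin φ₁ · cos φ₂ · cos Δλ )
  = atan2(-0.09170, 0.89084) = -5.877° → normalised to [0°, 360°): 354.123°.

354.1°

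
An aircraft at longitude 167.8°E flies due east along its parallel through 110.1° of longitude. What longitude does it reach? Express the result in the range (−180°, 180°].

Start at +167.8°; shift +110.1° → +277.9°.
+277.9° lies outside (−180°, 180°]; subtract 360° → -82.1°.

82.1°W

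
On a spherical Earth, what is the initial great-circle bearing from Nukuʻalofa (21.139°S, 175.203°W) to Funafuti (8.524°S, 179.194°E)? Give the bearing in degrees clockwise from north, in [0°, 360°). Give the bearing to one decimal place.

Δλ = 179.194 − -175.203 = 354.397°; wrapped into (−180°, 180°]: -5.603°.
θ = atan2( sin Δλ · cos φ₂ , cos φ₁ · sin φ₂ − sin φ₁ · cos φ₂ · cos Δλ )
  = atan2(-0.09656, 0.21669) = -24.017° → normalised to [0°, 360°): 335.983°.

336.0°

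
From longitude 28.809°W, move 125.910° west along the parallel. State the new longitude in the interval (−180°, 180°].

Start at -28.809°; shift −125.910° → -154.719°.
-154.719° already lies in (−180°, 180°].

154.719°W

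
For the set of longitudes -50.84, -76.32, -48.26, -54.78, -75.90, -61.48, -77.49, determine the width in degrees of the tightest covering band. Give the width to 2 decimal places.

Sort the longitudes: -77.49°, -76.32°, -75.90°, -61.48°, -54.78°, -50.84°, -48.26°.
Eastward gaps between consecutive values (wrapping around): 1.17°, 0.42°, 14.42°, 6.70°, 3.94°, 2.58°, 330.77°.
Largest gap = 330.77° ⇒ minimal covering band is its complement: 360° − 330.77° = 29.23°.
Band runs from -77.49° eastward to -48.26°.

29.23°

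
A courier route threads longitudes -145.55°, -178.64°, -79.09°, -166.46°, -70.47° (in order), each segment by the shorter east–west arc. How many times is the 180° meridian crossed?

Leg 1: -145.55° → -178.64°, shortest Δλ = -33.09° (west) — does not cross 180°.
Leg 2: -178.64° → -79.09°, shortest Δλ = 99.55° (east) — does not cross 180°.
Leg 3: -79.09° → -166.46°, shortest Δλ = -87.37° (west) — does not cross 180°.
Leg 4: -166.46° → -70.47°, shortest Δλ = 95.99° (east) — does not cross 180°.
Total crossings: 0.

0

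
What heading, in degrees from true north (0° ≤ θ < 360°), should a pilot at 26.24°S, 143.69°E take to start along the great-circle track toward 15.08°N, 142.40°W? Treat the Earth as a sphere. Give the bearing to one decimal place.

Δλ = -142.40 − 143.69 = -286.09°; wrapped into (−180°, 180°]: 73.91°.
θ = atan2( sin Δλ · cos φ₂ , cos φ₁ · sin φ₂ − sin φ₁ · cos φ₂ · cos Δλ )
  = atan2(0.92774, 0.35167) = 69.240° → normalised to [0°, 360°): 69.240°.

69.2°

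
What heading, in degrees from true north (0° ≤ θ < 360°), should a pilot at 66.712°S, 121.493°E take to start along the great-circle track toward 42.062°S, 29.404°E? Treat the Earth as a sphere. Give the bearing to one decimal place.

Δλ = 29.404 − 121.493 = -92.089°.
θ = atan2( sin Δλ · cos φ₂ , cos φ₁ · sin φ₂ − sin φ₁ · cos φ₂ · cos Δλ )
  = atan2(-0.74193, -0.28972) = -111.330° → normalised to [0°, 360°): 248.670°.

248.7°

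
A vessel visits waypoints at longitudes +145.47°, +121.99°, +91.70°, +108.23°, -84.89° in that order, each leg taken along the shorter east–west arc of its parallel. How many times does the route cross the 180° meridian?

1

Leg 1: +145.47° → +121.99°, shortest Δλ = -23.48° (west) — does not cross 180°.
Leg 2: +121.99° → +91.70°, shortest Δλ = -30.29° (west) — does not cross 180°.
Leg 3: +91.70° → +108.23°, shortest Δλ = 16.53° (east) — does not cross 180°.
Leg 4: +108.23° → -84.89°, shortest Δλ = 166.88° (east) — crosses 180°.
Total crossings: 1.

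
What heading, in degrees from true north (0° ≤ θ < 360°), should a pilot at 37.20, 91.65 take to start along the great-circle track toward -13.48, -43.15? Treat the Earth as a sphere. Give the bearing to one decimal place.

Δλ = -43.15 − 91.65 = -134.80°.
θ = atan2( sin Δλ · cos φ₂ , cos φ₁ · sin φ₂ − sin φ₁ · cos φ₂ · cos Δλ )
  = atan2(-0.69002, 0.22861) = -71.670° → normalised to [0°, 360°): 288.330°.

288.3°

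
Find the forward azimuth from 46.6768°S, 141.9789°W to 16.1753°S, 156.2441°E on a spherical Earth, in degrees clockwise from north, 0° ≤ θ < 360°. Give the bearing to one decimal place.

Δλ = 156.2441 − -141.9789 = 298.2230°; wrapped into (−180°, 180°]: -61.7770°.
θ = atan2( sin Δλ · cos φ₂ , cos φ₁ · sin φ₂ − sin φ₁ · cos φ₂ · cos Δλ )
  = atan2(-0.84623, 0.13928) = -80.654° → normalised to [0°, 360°): 279.346°.

279.3°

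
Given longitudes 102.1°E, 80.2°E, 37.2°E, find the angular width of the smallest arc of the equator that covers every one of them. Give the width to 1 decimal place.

Sort the longitudes: +37.2°, +80.2°, +102.1°.
Eastward gaps between consecutive values (wrapping around): 43.0°, 21.9°, 295.1°.
Largest gap = 295.1° ⇒ minimal covering band is its complement: 360° − 295.1° = 64.9°.
Band runs from +37.2° eastward to +102.1°.

64.9°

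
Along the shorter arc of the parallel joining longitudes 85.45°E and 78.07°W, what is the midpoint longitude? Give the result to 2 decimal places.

3.69°E

Signed shortest Δλ from +85.45° to -78.07° is -163.52°.
Midpoint longitude = +85.45° + (-163.52°)/2 = +85.45° − 81.76° = +3.69°.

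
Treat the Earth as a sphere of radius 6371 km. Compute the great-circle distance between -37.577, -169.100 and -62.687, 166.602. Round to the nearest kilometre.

Δλ = 166.602 − -169.100 = 335.702°; wrapped into (−180°, 180°]: -24.298°.
Δφ = -62.687 − -37.577 = -25.110°.
a = sin²(Δφ/2) + cos φ₁ · cos φ₂ · sin²(Δλ/2) = 0.063359.
c = 2·atan2(√a, √(1−a)) = 0.50890 rad → d = 6371·c ≈ 3242.20 km.

3242 km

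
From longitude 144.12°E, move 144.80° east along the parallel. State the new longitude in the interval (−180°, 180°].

71.08°W

Start at +144.12°; shift +144.80° → +288.92°.
+288.92° lies outside (−180°, 180°]; subtract 360° → -71.08°.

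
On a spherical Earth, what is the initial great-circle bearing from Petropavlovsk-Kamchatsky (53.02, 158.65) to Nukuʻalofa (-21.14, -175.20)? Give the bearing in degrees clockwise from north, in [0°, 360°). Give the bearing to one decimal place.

155.1°

Δλ = -175.20 − 158.65 = -333.85°; wrapped into (−180°, 180°]: 26.15°.
θ = atan2( sin Δλ · cos φ₂ , cos φ₁ · sin φ₂ − sin φ₁ · cos φ₂ · cos Δλ )
  = atan2(0.41106, -0.88576) = 155.105° → normalised to [0°, 360°): 155.105°.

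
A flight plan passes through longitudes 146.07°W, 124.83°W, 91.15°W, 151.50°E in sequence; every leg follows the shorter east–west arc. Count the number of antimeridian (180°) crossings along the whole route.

1

Leg 1: -146.07° → -124.83°, shortest Δλ = 21.24° (east) — does not cross 180°.
Leg 2: -124.83° → -91.15°, shortest Δλ = 33.68° (east) — does not cross 180°.
Leg 3: -91.15° → +151.50°, shortest Δλ = -117.35° (west) — crosses 180°.
Total crossings: 1.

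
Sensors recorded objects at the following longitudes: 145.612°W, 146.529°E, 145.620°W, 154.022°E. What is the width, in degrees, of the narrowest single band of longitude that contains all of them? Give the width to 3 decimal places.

67.859°

Sort the longitudes: -145.620°, -145.612°, +146.529°, +154.022°.
Eastward gaps between consecutive values (wrapping around): 0.008°, 292.141°, 7.493°, 60.358°.
Largest gap = 292.141° ⇒ minimal covering band is its complement: 360° − 292.141° = 67.859°.
Band runs from +146.529° eastward to -145.612°, crossing the antimeridian.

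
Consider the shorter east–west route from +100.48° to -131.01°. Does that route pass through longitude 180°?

Naïve |-131.01 − 100.48| = 231.49° > 180°, so the shorter arc goes the other way round — across 180°.
Signed shortest Δλ = ((-131.01 − 100.48 + 180) mod 360) − 180 = 128.51°.
Going east by 128.51° from +100.48° passes through 180° before reaching -131.01°.

Yes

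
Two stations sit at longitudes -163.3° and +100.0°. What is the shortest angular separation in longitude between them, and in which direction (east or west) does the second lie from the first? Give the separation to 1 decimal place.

Raw difference: 100.0 − -163.3 = 263.3°.
Normalise into (−180°, 180°]: 263.3° − 360° = -96.7°.
Negative ⇒ the second point lies to the west; separation 96.7°.

96.7° west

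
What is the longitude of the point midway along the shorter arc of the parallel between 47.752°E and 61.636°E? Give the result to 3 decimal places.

Signed shortest Δλ from +47.752° to +61.636° is +13.884°.
Midpoint longitude = +47.752° + (+13.884°)/2 = +47.752° + 6.942° = +54.694°.

54.694°E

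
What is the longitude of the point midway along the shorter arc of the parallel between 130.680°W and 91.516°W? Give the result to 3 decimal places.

111.098°W

Signed shortest Δλ from -130.680° to -91.516° is +39.164°.
Midpoint longitude = -130.680° + (+39.164°)/2 = -130.680° + 19.582° = -111.098°.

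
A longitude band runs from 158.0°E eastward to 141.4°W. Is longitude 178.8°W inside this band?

Yes

Band width going east from +158.0° to -141.4°: ((-141.4 − 158.0) mod 360) = 60.6°.
Offset of -178.8° east of the west edge: ((-178.8 − 158.0) mod 360) = 23.2°.
23.2° ≤ 60.6° ⇒ inside.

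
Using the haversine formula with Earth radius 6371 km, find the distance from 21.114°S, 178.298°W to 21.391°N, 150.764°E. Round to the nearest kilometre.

Δλ = 150.764 − -178.298 = 329.062°; wrapped into (−180°, 180°]: -30.938°.
Δφ = 21.391 − -21.114 = 42.505°.
a = sin²(Δφ/2) + cos φ₁ · cos φ₂ · sin²(Δλ/2) = 0.193181.
c = 2·atan2(√a, √(1−a)) = 0.91014 rad → d = 6371·c ≈ 5798.49 km.

5798 km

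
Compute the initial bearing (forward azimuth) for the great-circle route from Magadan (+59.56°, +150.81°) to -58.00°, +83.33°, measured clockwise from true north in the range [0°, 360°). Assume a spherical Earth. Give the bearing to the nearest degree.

Δλ = 83.33 − 150.81 = -67.48°.
θ = atan2( sin Δλ · cos φ₂ , cos φ₁ · sin φ₂ − sin φ₁ · cos φ₂ · cos Δλ )
  = atan2(-0.48951, -0.60464) = -141.007° → normalised to [0°, 360°): 218.993°.

219°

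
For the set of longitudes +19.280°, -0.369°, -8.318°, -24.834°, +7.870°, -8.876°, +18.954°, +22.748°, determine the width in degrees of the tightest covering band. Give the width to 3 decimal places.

Sort the longitudes: -24.834°, -8.876°, -8.318°, -0.369°, +7.870°, +18.954°, +19.280°, +22.748°.
Eastward gaps between consecutive values (wrapping around): 15.958°, 0.558°, 7.949°, 8.239°, 11.084°, 0.326°, 3.468°, 312.418°.
Largest gap = 312.418° ⇒ minimal covering band is its complement: 360° − 312.418° = 47.582°.
Band runs from -24.834° eastward to +22.748°.

47.582°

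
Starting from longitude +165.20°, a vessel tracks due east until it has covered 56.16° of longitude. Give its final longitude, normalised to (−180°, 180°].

Start at +165.20°; shift +56.16° → +221.36°.
+221.36° lies outside (−180°, 180°]; subtract 360° → -138.64°.

-138.64°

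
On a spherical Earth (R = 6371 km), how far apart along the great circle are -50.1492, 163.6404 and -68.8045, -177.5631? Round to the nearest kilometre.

2308 km

Δλ = -177.5631 − 163.6404 = -341.2035°; wrapped into (−180°, 180°]: 18.7965°.
Δφ = -68.8045 − -50.1492 = -18.6553°.
a = sin²(Δφ/2) + cos φ₁ · cos φ₂ · sin²(Δλ/2) = 0.032448.
c = 2·atan2(√a, √(1−a)) = 0.36224 rad → d = 6371·c ≈ 2307.85 km.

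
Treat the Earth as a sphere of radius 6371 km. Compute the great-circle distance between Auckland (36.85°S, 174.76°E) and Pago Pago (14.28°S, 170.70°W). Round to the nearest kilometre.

Δλ = -170.70 − 174.76 = -345.46°; wrapped into (−180°, 180°]: 14.54°.
Δφ = -14.28 − -36.85 = 22.57°.
a = sin²(Δφ/2) + cos φ₁ · cos φ₂ · sin²(Δλ/2) = 0.050713.
c = 2·atan2(√a, √(1−a)) = 0.45429 rad → d = 6371·c ≈ 2894.26 km.

2894 km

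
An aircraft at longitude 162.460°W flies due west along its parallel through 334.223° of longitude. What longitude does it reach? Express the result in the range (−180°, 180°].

Start at -162.460°; shift −334.223° → -496.683°.
-496.683° lies outside (−180°, 180°]; add 360° → -136.683°.

136.683°W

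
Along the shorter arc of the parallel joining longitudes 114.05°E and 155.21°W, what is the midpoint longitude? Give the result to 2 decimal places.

Signed shortest Δλ from +114.05° to -155.21° is +90.74°.
Midpoint longitude = +114.05° + (+90.74°)/2 = +114.05° + 45.37° = +159.42°.
(The naïve average (+114.05 + -155.21)/2 = -20.58° is on the wrong side of the globe.)

159.42°E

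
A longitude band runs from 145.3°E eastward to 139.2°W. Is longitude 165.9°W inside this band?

Band width going east from +145.3° to -139.2°: ((-139.2 − 145.3) mod 360) = 75.5°.
Offset of -165.9° east of the west edge: ((-165.9 − 145.3) mod 360) = 48.8°.
48.8° ≤ 75.5° ⇒ inside.

Yes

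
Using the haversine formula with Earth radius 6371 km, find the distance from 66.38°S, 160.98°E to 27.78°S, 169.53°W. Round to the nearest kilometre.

Δλ = -169.53 − 160.98 = -330.51°; wrapped into (−180°, 180°]: 29.49°.
Δφ = -27.78 − -66.38 = 38.60°.
a = sin²(Δφ/2) + cos φ₁ · cos φ₂ · sin²(Δλ/2) = 0.132203.
c = 2·atan2(√a, √(1−a)) = 0.74425 rad → d = 6371·c ≈ 4741.64 km.

4742 km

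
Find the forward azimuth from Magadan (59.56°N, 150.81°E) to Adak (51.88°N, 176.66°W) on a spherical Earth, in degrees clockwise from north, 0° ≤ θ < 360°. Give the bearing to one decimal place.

98.6°

Δλ = -176.66 − 150.81 = -327.47°; wrapped into (−180°, 180°]: 32.53°.
θ = atan2( sin Δλ · cos φ₂ , cos φ₁ · sin φ₂ − sin φ₁ · cos φ₂ · cos Δλ )
  = atan2(0.33195, -0.05014) = 98.589° → normalised to [0°, 360°): 98.589°.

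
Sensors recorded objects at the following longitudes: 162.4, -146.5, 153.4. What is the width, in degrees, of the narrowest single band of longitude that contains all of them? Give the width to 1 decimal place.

Sort the longitudes: -146.5°, +153.4°, +162.4°.
Eastward gaps between consecutive values (wrapping around): 299.9°, 9.0°, 51.1°.
Largest gap = 299.9° ⇒ minimal covering band is its complement: 360° − 299.9° = 60.1°.
Band runs from +153.4° eastward to -146.5°, crossing the antimeridian.

60.1°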